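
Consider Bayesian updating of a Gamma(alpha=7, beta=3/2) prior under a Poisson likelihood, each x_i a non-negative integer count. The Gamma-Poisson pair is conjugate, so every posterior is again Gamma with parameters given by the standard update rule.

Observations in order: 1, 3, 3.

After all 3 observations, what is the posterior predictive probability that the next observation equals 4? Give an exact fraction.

871148256684914880/5559917313492231481

obs 1: x=1 → posterior Gamma(8, 5/2)
obs 2: x=3 → posterior Gamma(11, 7/2)
obs 3: x=3 → posterior Gamma(14, 9/2)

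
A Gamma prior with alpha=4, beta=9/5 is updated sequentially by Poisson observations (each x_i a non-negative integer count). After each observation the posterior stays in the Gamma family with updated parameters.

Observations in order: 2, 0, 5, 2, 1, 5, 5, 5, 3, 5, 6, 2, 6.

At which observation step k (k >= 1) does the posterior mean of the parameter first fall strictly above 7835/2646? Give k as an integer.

obs 1: x=2 → posterior Gamma(6, 14/5)
obs 2: x=0 → posterior Gamma(6, 19/5)
obs 3: x=5 → posterior Gamma(11, 24/5)
obs 4: x=2 → posterior Gamma(13, 29/5)
obs 5: x=1 → posterior Gamma(14, 34/5)
obs 6: x=5 → posterior Gamma(19, 39/5)
obs 7: x=5 → posterior Gamma(24, 44/5)
obs 8: x=5 → posterior Gamma(29, 49/5)
obs 9: x=3 → posterior Gamma(32, 54/5)
obs 10: x=5 → posterior Gamma(37, 59/5)
obs 11: x=6 → posterior Gamma(43, 64/5)
obs 12: x=2 → posterior Gamma(45, 69/5)
obs 13: x=6 → posterior Gamma(51, 74/5)

k = 9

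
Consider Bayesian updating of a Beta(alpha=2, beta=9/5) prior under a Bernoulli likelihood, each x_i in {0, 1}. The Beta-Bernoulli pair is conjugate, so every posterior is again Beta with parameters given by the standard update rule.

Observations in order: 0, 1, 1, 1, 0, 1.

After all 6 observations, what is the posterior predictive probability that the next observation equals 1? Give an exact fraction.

30/49

obs 1: x=0 → posterior Beta(2, 14/5)
obs 2: x=1 → posterior Beta(3, 14/5)
obs 3: x=1 → posterior Beta(4, 14/5)
obs 4: x=1 → posterior Beta(5, 14/5)
obs 5: x=0 → posterior Beta(5, 19/5)
obs 6: x=1 → posterior Beta(6, 19/5)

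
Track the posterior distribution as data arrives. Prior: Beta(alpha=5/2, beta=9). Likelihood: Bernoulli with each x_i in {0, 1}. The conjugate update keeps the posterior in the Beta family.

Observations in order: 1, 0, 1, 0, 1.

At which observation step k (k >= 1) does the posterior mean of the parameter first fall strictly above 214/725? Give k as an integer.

obs 1: x=1 → posterior Beta(7/2, 9)
obs 2: x=0 → posterior Beta(7/2, 10)
obs 3: x=1 → posterior Beta(9/2, 10)
obs 4: x=0 → posterior Beta(9/2, 11)
obs 5: x=1 → posterior Beta(11/2, 11)

k = 3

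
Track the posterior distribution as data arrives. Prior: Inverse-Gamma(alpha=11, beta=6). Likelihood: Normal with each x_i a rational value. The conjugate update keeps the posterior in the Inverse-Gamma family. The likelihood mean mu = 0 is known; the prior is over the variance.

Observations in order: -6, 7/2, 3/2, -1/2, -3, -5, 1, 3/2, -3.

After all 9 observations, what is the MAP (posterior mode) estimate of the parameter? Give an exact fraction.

obs 1: x=-6 → posterior Inverse-Gamma(23/2, 24)
obs 2: x=7/2 → posterior Inverse-Gamma(12, 241/8)
obs 3: x=3/2 → posterior Inverse-Gamma(25/2, 125/4)
obs 4: x=-1/2 → posterior Inverse-Gamma(13, 251/8)
obs 5: x=-3 → posterior Inverse-Gamma(27/2, 287/8)
obs 6: x=-5 → posterior Inverse-Gamma(14, 387/8)
obs 7: x=1 → posterior Inverse-Gamma(29/2, 391/8)
obs 8: x=3/2 → posterior Inverse-Gamma(15, 50)
obs 9: x=-3 → posterior Inverse-Gamma(31/2, 109/2)

109/33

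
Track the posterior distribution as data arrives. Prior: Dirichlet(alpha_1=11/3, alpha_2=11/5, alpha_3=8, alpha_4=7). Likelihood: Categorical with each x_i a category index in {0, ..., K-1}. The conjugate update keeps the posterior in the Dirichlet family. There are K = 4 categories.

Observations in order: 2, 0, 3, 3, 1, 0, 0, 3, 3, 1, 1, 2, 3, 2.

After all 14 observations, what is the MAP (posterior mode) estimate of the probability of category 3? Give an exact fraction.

obs 1: x=2 → posterior Dirichlet(11/3, 11/5, 9, 7)
obs 2: x=0 → posterior Dirichlet(14/3, 11/5, 9, 7)
obs 3: x=3 → posterior Dirichlet(14/3, 11/5, 9, 8)
obs 4: x=3 → posterior Dirichlet(14/3, 11/5, 9, 9)
obs 5: x=1 → posterior Dirichlet(14/3, 16/5, 9, 9)
obs 6: x=0 → posterior Dirichlet(17/3, 16/5, 9, 9)
obs 7: x=0 → posterior Dirichlet(20/3, 16/5, 9, 9)
obs 8: x=3 → posterior Dirichlet(20/3, 16/5, 9, 10)
obs 9: x=3 → posterior Dirichlet(20/3, 16/5, 9, 11)
obs 10: x=1 → posterior Dirichlet(20/3, 21/5, 9, 11)
obs 11: x=1 → posterior Dirichlet(20/3, 26/5, 9, 11)
obs 12: x=2 → posterior Dirichlet(20/3, 26/5, 10, 11)
obs 13: x=3 → posterior Dirichlet(20/3, 26/5, 10, 12)
obs 14: x=2 → posterior Dirichlet(20/3, 26/5, 11, 12)

165/463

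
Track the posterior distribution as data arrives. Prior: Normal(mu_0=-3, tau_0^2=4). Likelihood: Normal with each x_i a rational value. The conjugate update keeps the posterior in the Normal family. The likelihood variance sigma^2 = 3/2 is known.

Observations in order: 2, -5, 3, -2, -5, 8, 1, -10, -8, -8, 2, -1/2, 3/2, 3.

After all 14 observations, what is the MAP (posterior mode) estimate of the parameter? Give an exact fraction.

obs 1: x=2 → posterior Normal(7/11, 12/11)
obs 2: x=-5 → posterior Normal(-33/19, 12/19)
obs 3: x=3 → posterior Normal(-1/3, 4/9)
obs 4: x=-2 → posterior Normal(-5/7, 12/35)
obs 5: x=-5 → posterior Normal(-65/43, 12/43)
obs 6: x=8 → posterior Normal(-1/51, 4/17)
obs 7: x=1 → posterior Normal(7/59, 12/59)
obs 8: x=-10 → posterior Normal(-73/67, 12/67)
obs 9: x=-8 → posterior Normal(-137/75, 4/25)
obs 10: x=-8 → posterior Normal(-201/83, 12/83)
obs 11: x=2 → posterior Normal(-185/91, 12/91)
obs 12: x=-1/2 → posterior Normal(-21/11, 4/33)
obs 13: x=3/2 → posterior Normal(-177/107, 12/107)
obs 14: x=3 → posterior Normal(-153/115, 12/115)

-153/115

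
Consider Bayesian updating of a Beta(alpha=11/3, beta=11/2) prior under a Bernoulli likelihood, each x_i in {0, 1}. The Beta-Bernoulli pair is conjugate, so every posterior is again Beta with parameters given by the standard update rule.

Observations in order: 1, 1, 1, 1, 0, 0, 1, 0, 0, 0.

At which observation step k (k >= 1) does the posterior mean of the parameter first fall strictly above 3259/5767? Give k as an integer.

k = 4

obs 1: x=1 → posterior Beta(14/3, 11/2)
obs 2: x=1 → posterior Beta(17/3, 11/2)
obs 3: x=1 → posterior Beta(20/3, 11/2)
obs 4: x=1 → posterior Beta(23/3, 11/2)
obs 5: x=0 → posterior Beta(23/3, 13/2)
obs 6: x=0 → posterior Beta(23/3, 15/2)
obs 7: x=1 → posterior Beta(26/3, 15/2)
obs 8: x=0 → posterior Beta(26/3, 17/2)
obs 9: x=0 → posterior Beta(26/3, 19/2)
obs 10: x=0 → posterior Beta(26/3, 21/2)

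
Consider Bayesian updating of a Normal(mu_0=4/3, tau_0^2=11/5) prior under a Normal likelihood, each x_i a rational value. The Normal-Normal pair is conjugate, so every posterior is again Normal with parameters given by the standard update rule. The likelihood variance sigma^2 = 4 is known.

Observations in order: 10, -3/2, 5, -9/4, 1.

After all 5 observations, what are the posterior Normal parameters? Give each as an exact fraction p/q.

obs 1: x=10 → posterior Normal(410/93, 44/31)
obs 2: x=-3/2 → posterior Normal(103/36, 22/21)
obs 3: x=5 → posterior Normal(1051/318, 44/53)
obs 4: x=-9/4 → posterior Normal(1805/768, 11/16)
obs 5: x=1 → posterior Normal(1937/900, 44/75)

mu_0=1937/900, tau_0^2=44/75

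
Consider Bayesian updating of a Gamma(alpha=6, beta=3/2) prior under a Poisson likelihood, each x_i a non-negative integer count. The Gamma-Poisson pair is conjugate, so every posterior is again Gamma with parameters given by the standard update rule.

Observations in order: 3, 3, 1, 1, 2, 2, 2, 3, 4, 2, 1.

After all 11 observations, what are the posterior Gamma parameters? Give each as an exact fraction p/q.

obs 1: x=3 → posterior Gamma(9, 5/2)
obs 2: x=3 → posterior Gamma(12, 7/2)
obs 3: x=1 → posterior Gamma(13, 9/2)
obs 4: x=1 → posterior Gamma(14, 11/2)
obs 5: x=2 → posterior Gamma(16, 13/2)
obs 6: x=2 → posterior Gamma(18, 15/2)
obs 7: x=2 → posterior Gamma(20, 17/2)
obs 8: x=3 → posterior Gamma(23, 19/2)
obs 9: x=4 → posterior Gamma(27, 21/2)
obs 10: x=2 → posterior Gamma(29, 23/2)
obs 11: x=1 → posterior Gamma(30, 25/2)

alpha=30, beta=25/2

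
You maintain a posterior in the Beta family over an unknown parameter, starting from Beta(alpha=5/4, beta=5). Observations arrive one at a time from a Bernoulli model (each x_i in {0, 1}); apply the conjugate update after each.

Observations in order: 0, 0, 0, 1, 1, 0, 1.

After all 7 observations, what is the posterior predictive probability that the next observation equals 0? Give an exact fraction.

obs 1: x=0 → posterior Beta(5/4, 6)
obs 2: x=0 → posterior Beta(5/4, 7)
obs 3: x=0 → posterior Beta(5/4, 8)
obs 4: x=1 → posterior Beta(9/4, 8)
obs 5: x=1 → posterior Beta(13/4, 8)
obs 6: x=0 → posterior Beta(13/4, 9)
obs 7: x=1 → posterior Beta(17/4, 9)

36/53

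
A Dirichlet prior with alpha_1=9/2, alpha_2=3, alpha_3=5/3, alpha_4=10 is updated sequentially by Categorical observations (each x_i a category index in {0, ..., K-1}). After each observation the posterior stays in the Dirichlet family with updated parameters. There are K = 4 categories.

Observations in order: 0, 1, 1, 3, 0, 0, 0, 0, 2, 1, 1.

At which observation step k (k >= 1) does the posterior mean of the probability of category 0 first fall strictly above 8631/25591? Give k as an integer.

obs 1: x=0 → posterior Dirichlet(11/2, 3, 5/3, 10)
obs 2: x=1 → posterior Dirichlet(11/2, 4, 5/3, 10)
obs 3: x=1 → posterior Dirichlet(11/2, 5, 5/3, 10)
obs 4: x=3 → posterior Dirichlet(11/2, 5, 5/3, 11)
obs 5: x=0 → posterior Dirichlet(13/2, 5, 5/3, 11)
obs 6: x=0 → posterior Dirichlet(15/2, 5, 5/3, 11)
obs 7: x=0 → posterior Dirichlet(17/2, 5, 5/3, 11)
obs 8: x=0 → posterior Dirichlet(19/2, 5, 5/3, 11)
obs 9: x=2 → posterior Dirichlet(19/2, 5, 8/3, 11)
obs 10: x=1 → posterior Dirichlet(19/2, 6, 8/3, 11)
obs 11: x=1 → posterior Dirichlet(19/2, 7, 8/3, 11)

k = 8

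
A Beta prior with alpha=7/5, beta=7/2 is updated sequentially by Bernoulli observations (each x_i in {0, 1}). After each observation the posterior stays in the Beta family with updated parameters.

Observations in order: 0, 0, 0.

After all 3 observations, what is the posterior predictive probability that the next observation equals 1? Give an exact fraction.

14/79

obs 1: x=0 → posterior Beta(7/5, 9/2)
obs 2: x=0 → posterior Beta(7/5, 11/2)
obs 3: x=0 → posterior Beta(7/5, 13/2)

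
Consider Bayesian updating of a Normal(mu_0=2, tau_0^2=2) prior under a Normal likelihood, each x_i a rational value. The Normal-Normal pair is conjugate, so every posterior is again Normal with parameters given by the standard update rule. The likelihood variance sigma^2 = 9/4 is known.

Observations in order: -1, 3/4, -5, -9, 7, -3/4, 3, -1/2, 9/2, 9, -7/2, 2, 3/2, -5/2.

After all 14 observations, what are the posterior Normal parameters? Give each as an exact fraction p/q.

mu_0=62/121, tau_0^2=18/121

obs 1: x=-1 → posterior Normal(10/17, 18/17)
obs 2: x=3/4 → posterior Normal(16/25, 18/25)
obs 3: x=-5 → posterior Normal(-8/11, 6/11)
obs 4: x=-9 → posterior Normal(-96/41, 18/41)
obs 5: x=7 → posterior Normal(-40/49, 18/49)
obs 6: x=-3/4 → posterior Normal(-46/57, 6/19)
obs 7: x=3 → posterior Normal(-22/65, 18/65)
obs 8: x=-1/2 → posterior Normal(-26/73, 18/73)
obs 9: x=9/2 → posterior Normal(10/81, 2/9)
obs 10: x=9 → posterior Normal(82/89, 18/89)
obs 11: x=-7/2 → posterior Normal(54/97, 18/97)
obs 12: x=2 → posterior Normal(2/3, 6/35)
obs 13: x=3/2 → posterior Normal(82/113, 18/113)
obs 14: x=-5/2 → posterior Normal(62/121, 18/121)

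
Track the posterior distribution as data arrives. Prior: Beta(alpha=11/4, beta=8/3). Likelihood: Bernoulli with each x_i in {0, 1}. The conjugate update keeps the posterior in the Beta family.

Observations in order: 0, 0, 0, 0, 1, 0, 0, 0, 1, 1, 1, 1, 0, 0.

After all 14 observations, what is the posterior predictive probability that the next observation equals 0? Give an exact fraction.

140/233

obs 1: x=0 → posterior Beta(11/4, 11/3)
obs 2: x=0 → posterior Beta(11/4, 14/3)
obs 3: x=0 → posterior Beta(11/4, 17/3)
obs 4: x=0 → posterior Beta(11/4, 20/3)
obs 5: x=1 → posterior Beta(15/4, 20/3)
obs 6: x=0 → posterior Beta(15/4, 23/3)
obs 7: x=0 → posterior Beta(15/4, 26/3)
obs 8: x=0 → posterior Beta(15/4, 29/3)
obs 9: x=1 → posterior Beta(19/4, 29/3)
obs 10: x=1 → posterior Beta(23/4, 29/3)
obs 11: x=1 → posterior Beta(27/4, 29/3)
obs 12: x=1 → posterior Beta(31/4, 29/3)
obs 13: x=0 → posterior Beta(31/4, 32/3)
obs 14: x=0 → posterior Beta(31/4, 35/3)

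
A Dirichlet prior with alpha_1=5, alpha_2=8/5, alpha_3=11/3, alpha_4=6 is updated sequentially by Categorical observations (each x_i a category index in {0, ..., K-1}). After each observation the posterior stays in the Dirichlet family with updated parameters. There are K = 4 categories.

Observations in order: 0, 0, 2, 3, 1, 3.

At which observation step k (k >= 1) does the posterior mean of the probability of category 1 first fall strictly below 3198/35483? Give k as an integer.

k = 2

obs 1: x=0 → posterior Dirichlet(6, 8/5, 11/3, 6)
obs 2: x=0 → posterior Dirichlet(7, 8/5, 11/3, 6)
obs 3: x=2 → posterior Dirichlet(7, 8/5, 14/3, 6)
obs 4: x=3 → posterior Dirichlet(7, 8/5, 14/3, 7)
obs 5: x=1 → posterior Dirichlet(7, 13/5, 14/3, 7)
obs 6: x=3 → posterior Dirichlet(7, 13/5, 14/3, 8)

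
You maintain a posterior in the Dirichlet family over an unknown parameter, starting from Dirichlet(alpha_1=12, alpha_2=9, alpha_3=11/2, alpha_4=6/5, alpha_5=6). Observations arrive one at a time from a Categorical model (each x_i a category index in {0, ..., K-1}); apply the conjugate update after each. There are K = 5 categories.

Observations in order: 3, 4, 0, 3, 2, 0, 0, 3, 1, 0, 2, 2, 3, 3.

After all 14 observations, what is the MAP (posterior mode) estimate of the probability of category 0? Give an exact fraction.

150/427

obs 1: x=3 → posterior Dirichlet(12, 9, 11/2, 11/5, 6)
obs 2: x=4 → posterior Dirichlet(12, 9, 11/2, 11/5, 7)
obs 3: x=0 → posterior Dirichlet(13, 9, 11/2, 11/5, 7)
obs 4: x=3 → posterior Dirichlet(13, 9, 11/2, 16/5, 7)
obs 5: x=2 → posterior Dirichlet(13, 9, 13/2, 16/5, 7)
obs 6: x=0 → posterior Dirichlet(14, 9, 13/2, 16/5, 7)
obs 7: x=0 → posterior Dirichlet(15, 9, 13/2, 16/5, 7)
obs 8: x=3 → posterior Dirichlet(15, 9, 13/2, 21/5, 7)
obs 9: x=1 → posterior Dirichlet(15, 10, 13/2, 21/5, 7)
obs 10: x=0 → posterior Dirichlet(16, 10, 13/2, 21/5, 7)
obs 11: x=2 → posterior Dirichlet(16, 10, 15/2, 21/5, 7)
obs 12: x=2 → posterior Dirichlet(16, 10, 17/2, 21/5, 7)
obs 13: x=3 → posterior Dirichlet(16, 10, 17/2, 26/5, 7)
obs 14: x=3 → posterior Dirichlet(16, 10, 17/2, 31/5, 7)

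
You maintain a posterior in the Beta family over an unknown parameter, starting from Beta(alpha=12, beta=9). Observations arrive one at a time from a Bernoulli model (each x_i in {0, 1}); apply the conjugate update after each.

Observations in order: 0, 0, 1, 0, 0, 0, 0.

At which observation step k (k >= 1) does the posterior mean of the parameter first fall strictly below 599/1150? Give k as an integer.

k = 4

obs 1: x=0 → posterior Beta(12, 10)
obs 2: x=0 → posterior Beta(12, 11)
obs 3: x=1 → posterior Beta(13, 11)
obs 4: x=0 → posterior Beta(13, 12)
obs 5: x=0 → posterior Beta(13, 13)
obs 6: x=0 → posterior Beta(13, 14)
obs 7: x=0 → posterior Beta(13, 15)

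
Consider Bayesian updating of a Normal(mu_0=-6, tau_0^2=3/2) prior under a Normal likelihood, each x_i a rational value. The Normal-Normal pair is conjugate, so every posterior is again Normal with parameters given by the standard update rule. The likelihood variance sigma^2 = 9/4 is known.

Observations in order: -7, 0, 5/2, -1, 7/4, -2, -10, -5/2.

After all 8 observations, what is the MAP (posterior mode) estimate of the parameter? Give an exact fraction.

-109/38

obs 1: x=-7 → posterior Normal(-32/5, 9/10)
obs 2: x=0 → posterior Normal(-32/7, 9/14)
obs 3: x=5/2 → posterior Normal(-3, 1/2)
obs 4: x=-1 → posterior Normal(-29/11, 9/22)
obs 5: x=7/4 → posterior Normal(-51/26, 9/26)
obs 6: x=-2 → posterior Normal(-59/30, 3/10)
obs 7: x=-10 → posterior Normal(-99/34, 9/34)
obs 8: x=-5/2 → posterior Normal(-109/38, 9/38)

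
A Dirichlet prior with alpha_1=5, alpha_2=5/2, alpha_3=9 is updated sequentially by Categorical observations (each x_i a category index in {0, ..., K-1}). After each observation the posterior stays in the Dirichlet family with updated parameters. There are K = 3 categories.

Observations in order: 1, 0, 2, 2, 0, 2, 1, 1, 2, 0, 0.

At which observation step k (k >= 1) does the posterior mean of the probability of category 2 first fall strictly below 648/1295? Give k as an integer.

obs 1: x=1 → posterior Dirichlet(5, 7/2, 9)
obs 2: x=0 → posterior Dirichlet(6, 7/2, 9)
obs 3: x=2 → posterior Dirichlet(6, 7/2, 10)
obs 4: x=2 → posterior Dirichlet(6, 7/2, 11)
obs 5: x=0 → posterior Dirichlet(7, 7/2, 11)
obs 6: x=2 → posterior Dirichlet(7, 7/2, 12)
obs 7: x=1 → posterior Dirichlet(7, 9/2, 12)
obs 8: x=1 → posterior Dirichlet(7, 11/2, 12)
obs 9: x=2 → posterior Dirichlet(7, 11/2, 13)
obs 10: x=0 → posterior Dirichlet(8, 11/2, 13)
obs 11: x=0 → posterior Dirichlet(9, 11/2, 13)

k = 2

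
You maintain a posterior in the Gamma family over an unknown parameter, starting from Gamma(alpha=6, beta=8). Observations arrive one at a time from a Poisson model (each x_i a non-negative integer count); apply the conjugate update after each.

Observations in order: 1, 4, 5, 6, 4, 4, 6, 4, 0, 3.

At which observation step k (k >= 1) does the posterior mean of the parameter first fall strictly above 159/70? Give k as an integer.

obs 1: x=1 → posterior Gamma(7, 9)
obs 2: x=4 → posterior Gamma(11, 10)
obs 3: x=5 → posterior Gamma(16, 11)
obs 4: x=6 → posterior Gamma(22, 12)
obs 5: x=4 → posterior Gamma(26, 13)
obs 6: x=4 → posterior Gamma(30, 14)
obs 7: x=6 → posterior Gamma(36, 15)
obs 8: x=4 → posterior Gamma(40, 16)
obs 9: x=0 → posterior Gamma(40, 17)
obs 10: x=3 → posterior Gamma(43, 18)

k = 7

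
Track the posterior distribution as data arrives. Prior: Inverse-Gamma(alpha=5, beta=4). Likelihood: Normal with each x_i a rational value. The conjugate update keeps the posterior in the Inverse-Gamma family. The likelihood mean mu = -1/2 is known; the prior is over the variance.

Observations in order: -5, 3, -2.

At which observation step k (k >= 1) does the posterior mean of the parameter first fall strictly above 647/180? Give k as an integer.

k = 2

obs 1: x=-5 → posterior Inverse-Gamma(11/2, 113/8)
obs 2: x=3 → posterior Inverse-Gamma(6, 81/4)
obs 3: x=-2 → posterior Inverse-Gamma(13/2, 171/8)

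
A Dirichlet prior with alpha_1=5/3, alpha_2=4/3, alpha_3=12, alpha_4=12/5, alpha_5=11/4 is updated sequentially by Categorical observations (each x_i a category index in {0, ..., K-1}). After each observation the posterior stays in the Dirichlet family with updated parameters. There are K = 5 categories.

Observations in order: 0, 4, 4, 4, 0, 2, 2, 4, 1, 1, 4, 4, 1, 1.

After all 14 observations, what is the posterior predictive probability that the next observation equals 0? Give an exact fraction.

obs 1: x=0 → posterior Dirichlet(8/3, 4/3, 12, 12/5, 11/4)
obs 2: x=4 → posterior Dirichlet(8/3, 4/3, 12, 12/5, 15/4)
obs 3: x=4 → posterior Dirichlet(8/3, 4/3, 12, 12/5, 19/4)
obs 4: x=4 → posterior Dirichlet(8/3, 4/3, 12, 12/5, 23/4)
obs 5: x=0 → posterior Dirichlet(11/3, 4/3, 12, 12/5, 23/4)
obs 6: x=2 → posterior Dirichlet(11/3, 4/3, 13, 12/5, 23/4)
obs 7: x=2 → posterior Dirichlet(11/3, 4/3, 14, 12/5, 23/4)
obs 8: x=4 → posterior Dirichlet(11/3, 4/3, 14, 12/5, 27/4)
obs 9: x=1 → posterior Dirichlet(11/3, 7/3, 14, 12/5, 27/4)
obs 10: x=1 → posterior Dirichlet(11/3, 10/3, 14, 12/5, 27/4)
obs 11: x=4 → posterior Dirichlet(11/3, 10/3, 14, 12/5, 31/4)
obs 12: x=4 → posterior Dirichlet(11/3, 10/3, 14, 12/5, 35/4)
obs 13: x=1 → posterior Dirichlet(11/3, 13/3, 14, 12/5, 35/4)
obs 14: x=1 → posterior Dirichlet(11/3, 16/3, 14, 12/5, 35/4)

220/2049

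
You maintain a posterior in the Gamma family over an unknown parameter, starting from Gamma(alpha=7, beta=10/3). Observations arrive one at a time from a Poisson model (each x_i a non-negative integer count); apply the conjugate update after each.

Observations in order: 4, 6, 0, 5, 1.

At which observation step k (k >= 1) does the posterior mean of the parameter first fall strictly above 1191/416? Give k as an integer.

k = 2

obs 1: x=4 → posterior Gamma(11, 13/3)
obs 2: x=6 → posterior Gamma(17, 16/3)
obs 3: x=0 → posterior Gamma(17, 19/3)
obs 4: x=5 → posterior Gamma(22, 22/3)
obs 5: x=1 → posterior Gamma(23, 25/3)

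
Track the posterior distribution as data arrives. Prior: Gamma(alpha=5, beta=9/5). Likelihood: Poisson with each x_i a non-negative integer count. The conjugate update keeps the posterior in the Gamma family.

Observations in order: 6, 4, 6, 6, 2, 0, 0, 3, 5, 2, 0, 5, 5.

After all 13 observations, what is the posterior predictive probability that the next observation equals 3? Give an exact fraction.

101823797492421960115687431076873902589942807160657292917076709161988137069200786039563196825600000/474907192558222969822887569067470671296823326388393526231887594656282251078817644837935581141282241

obs 1: x=6 → posterior Gamma(11, 14/5)
obs 2: x=4 → posterior Gamma(15, 19/5)
obs 3: x=6 → posterior Gamma(21, 24/5)
obs 4: x=6 → posterior Gamma(27, 29/5)
obs 5: x=2 → posterior Gamma(29, 34/5)
obs 6: x=0 → posterior Gamma(29, 39/5)
obs 7: x=0 → posterior Gamma(29, 44/5)
obs 8: x=3 → posterior Gamma(32, 49/5)
obs 9: x=5 → posterior Gamma(37, 54/5)
obs 10: x=2 → posterior Gamma(39, 59/5)
obs 11: x=0 → posterior Gamma(39, 64/5)
obs 12: x=5 → posterior Gamma(44, 69/5)
obs 13: x=5 → posterior Gamma(49, 74/5)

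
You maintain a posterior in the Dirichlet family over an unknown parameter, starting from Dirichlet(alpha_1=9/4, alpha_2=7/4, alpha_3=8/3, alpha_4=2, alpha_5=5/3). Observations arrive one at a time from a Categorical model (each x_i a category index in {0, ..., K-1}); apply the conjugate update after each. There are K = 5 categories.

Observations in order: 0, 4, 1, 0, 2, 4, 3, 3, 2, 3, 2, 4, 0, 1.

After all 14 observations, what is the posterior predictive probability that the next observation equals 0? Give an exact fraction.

63/292

obs 1: x=0 → posterior Dirichlet(13/4, 7/4, 8/3, 2, 5/3)
obs 2: x=4 → posterior Dirichlet(13/4, 7/4, 8/3, 2, 8/3)
obs 3: x=1 → posterior Dirichlet(13/4, 11/4, 8/3, 2, 8/3)
obs 4: x=0 → posterior Dirichlet(17/4, 11/4, 8/3, 2, 8/3)
obs 5: x=2 → posterior Dirichlet(17/4, 11/4, 11/3, 2, 8/3)
obs 6: x=4 → posterior Dirichlet(17/4, 11/4, 11/3, 2, 11/3)
obs 7: x=3 → posterior Dirichlet(17/4, 11/4, 11/3, 3, 11/3)
obs 8: x=3 → posterior Dirichlet(17/4, 11/4, 11/3, 4, 11/3)
obs 9: x=2 → posterior Dirichlet(17/4, 11/4, 14/3, 4, 11/3)
obs 10: x=3 → posterior Dirichlet(17/4, 11/4, 14/3, 5, 11/3)
obs 11: x=2 → posterior Dirichlet(17/4, 11/4, 17/3, 5, 11/3)
obs 12: x=4 → posterior Dirichlet(17/4, 11/4, 17/3, 5, 14/3)
obs 13: x=0 → posterior Dirichlet(21/4, 11/4, 17/3, 5, 14/3)
obs 14: x=1 → posterior Dirichlet(21/4, 15/4, 17/3, 5, 14/3)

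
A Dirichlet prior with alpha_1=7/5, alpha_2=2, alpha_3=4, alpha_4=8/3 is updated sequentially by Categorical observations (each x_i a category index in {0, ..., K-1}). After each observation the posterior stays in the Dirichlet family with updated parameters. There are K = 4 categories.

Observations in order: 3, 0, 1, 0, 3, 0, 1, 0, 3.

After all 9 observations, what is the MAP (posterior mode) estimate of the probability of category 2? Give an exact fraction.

45/226

obs 1: x=3 → posterior Dirichlet(7/5, 2, 4, 11/3)
obs 2: x=0 → posterior Dirichlet(12/5, 2, 4, 11/3)
obs 3: x=1 → posterior Dirichlet(12/5, 3, 4, 11/3)
obs 4: x=0 → posterior Dirichlet(17/5, 3, 4, 11/3)
obs 5: x=3 → posterior Dirichlet(17/5, 3, 4, 14/3)
obs 6: x=0 → posterior Dirichlet(22/5, 3, 4, 14/3)
obs 7: x=1 → posterior Dirichlet(22/5, 4, 4, 14/3)
obs 8: x=0 → posterior Dirichlet(27/5, 4, 4, 14/3)
obs 9: x=3 → posterior Dirichlet(27/5, 4, 4, 17/3)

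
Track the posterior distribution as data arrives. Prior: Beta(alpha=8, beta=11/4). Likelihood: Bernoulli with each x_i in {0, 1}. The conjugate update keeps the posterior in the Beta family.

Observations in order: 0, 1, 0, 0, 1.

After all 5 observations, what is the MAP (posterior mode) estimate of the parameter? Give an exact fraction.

36/55

obs 1: x=0 → posterior Beta(8, 15/4)
obs 2: x=1 → posterior Beta(9, 15/4)
obs 3: x=0 → posterior Beta(9, 19/4)
obs 4: x=0 → posterior Beta(9, 23/4)
obs 5: x=1 → posterior Beta(10, 23/4)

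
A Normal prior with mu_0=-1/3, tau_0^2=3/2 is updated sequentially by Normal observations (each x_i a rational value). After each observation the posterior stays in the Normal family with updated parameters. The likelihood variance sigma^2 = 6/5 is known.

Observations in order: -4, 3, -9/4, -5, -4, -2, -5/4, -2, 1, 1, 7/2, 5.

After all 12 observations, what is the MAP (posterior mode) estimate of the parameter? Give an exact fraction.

obs 1: x=-4 → posterior Normal(-64/27, 2/3)
obs 2: x=3 → posterior Normal(-19/42, 3/7)
obs 3: x=-9/4 → posterior Normal(-211/228, 6/19)
obs 4: x=-5 → posterior Normal(-511/288, 1/4)
obs 5: x=-4 → posterior Normal(-751/348, 6/29)
obs 6: x=-2 → posterior Normal(-871/408, 3/17)
obs 7: x=-5/4 → posterior Normal(-473/234, 2/13)
obs 8: x=-2 → posterior Normal(-533/264, 3/22)
obs 9: x=1 → posterior Normal(-503/294, 6/49)
obs 10: x=1 → posterior Normal(-473/324, 1/9)
obs 11: x=7/2 → posterior Normal(-184/177, 6/59)
obs 12: x=5 → posterior Normal(-109/192, 3/32)

-109/192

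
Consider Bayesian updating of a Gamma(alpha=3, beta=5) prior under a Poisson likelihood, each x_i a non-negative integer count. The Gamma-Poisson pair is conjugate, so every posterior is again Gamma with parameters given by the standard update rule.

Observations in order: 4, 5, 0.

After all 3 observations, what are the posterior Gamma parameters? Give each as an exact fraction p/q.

alpha=12, beta=8

obs 1: x=4 → posterior Gamma(7, 6)
obs 2: x=5 → posterior Gamma(12, 7)
obs 3: x=0 → posterior Gamma(12, 8)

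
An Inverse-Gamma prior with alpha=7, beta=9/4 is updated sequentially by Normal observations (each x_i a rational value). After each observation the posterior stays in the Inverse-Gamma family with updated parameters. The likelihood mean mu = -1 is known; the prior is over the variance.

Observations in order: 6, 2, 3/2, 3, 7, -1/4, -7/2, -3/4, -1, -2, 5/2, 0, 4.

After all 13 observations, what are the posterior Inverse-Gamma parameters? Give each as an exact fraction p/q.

alpha=27/2, beta=1559/16

obs 1: x=6 → posterior Inverse-Gamma(15/2, 107/4)
obs 2: x=2 → posterior Inverse-Gamma(8, 125/4)
obs 3: x=3/2 → posterior Inverse-Gamma(17/2, 275/8)
obs 4: x=3 → posterior Inverse-Gamma(9, 339/8)
obs 5: x=7 → posterior Inverse-Gamma(19/2, 595/8)
obs 6: x=-1/4 → posterior Inverse-Gamma(10, 2389/32)
obs 7: x=-7/2 → posterior Inverse-Gamma(21/2, 2489/32)
obs 8: x=-3/4 → posterior Inverse-Gamma(11, 1245/16)
obs 9: x=-1 → posterior Inverse-Gamma(23/2, 1245/16)
obs 10: x=-2 → posterior Inverse-Gamma(12, 1253/16)
obs 11: x=5/2 → posterior Inverse-Gamma(25/2, 1351/16)
obs 12: x=0 → posterior Inverse-Gamma(13, 1359/16)
obs 13: x=4 → posterior Inverse-Gamma(27/2, 1559/16)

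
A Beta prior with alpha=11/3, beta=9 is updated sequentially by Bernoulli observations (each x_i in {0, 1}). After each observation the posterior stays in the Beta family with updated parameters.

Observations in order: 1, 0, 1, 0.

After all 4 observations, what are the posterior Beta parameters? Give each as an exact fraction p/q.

obs 1: x=1 → posterior Beta(14/3, 9)
obs 2: x=0 → posterior Beta(14/3, 10)
obs 3: x=1 → posterior Beta(17/3, 10)
obs 4: x=0 → posterior Beta(17/3, 11)

alpha=17/3, beta=11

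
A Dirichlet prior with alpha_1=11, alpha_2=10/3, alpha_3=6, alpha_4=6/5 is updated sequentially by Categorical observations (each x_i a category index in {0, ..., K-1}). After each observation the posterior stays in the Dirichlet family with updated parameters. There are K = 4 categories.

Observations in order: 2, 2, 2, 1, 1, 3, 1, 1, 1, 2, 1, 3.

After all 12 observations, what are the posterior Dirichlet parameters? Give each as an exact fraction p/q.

alpha_1=11, alpha_2=28/3, alpha_3=10, alpha_4=16/5

obs 1: x=2 → posterior Dirichlet(11, 10/3, 7, 6/5)
obs 2: x=2 → posterior Dirichlet(11, 10/3, 8, 6/5)
obs 3: x=2 → posterior Dirichlet(11, 10/3, 9, 6/5)
obs 4: x=1 → posterior Dirichlet(11, 13/3, 9, 6/5)
obs 5: x=1 → posterior Dirichlet(11, 16/3, 9, 6/5)
obs 6: x=3 → posterior Dirichlet(11, 16/3, 9, 11/5)
obs 7: x=1 → posterior Dirichlet(11, 19/3, 9, 11/5)
obs 8: x=1 → posterior Dirichlet(11, 22/3, 9, 11/5)
obs 9: x=1 → posterior Dirichlet(11, 25/3, 9, 11/5)
obs 10: x=2 → posterior Dirichlet(11, 25/3, 10, 11/5)
obs 11: x=1 → posterior Dirichlet(11, 28/3, 10, 11/5)
obs 12: x=3 → posterior Dirichlet(11, 28/3, 10, 16/5)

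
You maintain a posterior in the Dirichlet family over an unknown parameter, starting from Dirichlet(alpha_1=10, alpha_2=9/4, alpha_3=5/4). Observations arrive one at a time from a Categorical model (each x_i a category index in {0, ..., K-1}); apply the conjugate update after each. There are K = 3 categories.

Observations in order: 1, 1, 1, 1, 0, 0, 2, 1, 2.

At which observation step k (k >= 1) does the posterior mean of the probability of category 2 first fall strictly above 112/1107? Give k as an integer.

k = 7

obs 1: x=1 → posterior Dirichlet(10, 13/4, 5/4)
obs 2: x=1 → posterior Dirichlet(10, 17/4, 5/4)
obs 3: x=1 → posterior Dirichlet(10, 21/4, 5/4)
obs 4: x=1 → posterior Dirichlet(10, 25/4, 5/4)
obs 5: x=0 → posterior Dirichlet(11, 25/4, 5/4)
obs 6: x=0 → posterior Dirichlet(12, 25/4, 5/4)
obs 7: x=2 → posterior Dirichlet(12, 25/4, 9/4)
obs 8: x=1 → posterior Dirichlet(12, 29/4, 9/4)
obs 9: x=2 → posterior Dirichlet(12, 29/4, 13/4)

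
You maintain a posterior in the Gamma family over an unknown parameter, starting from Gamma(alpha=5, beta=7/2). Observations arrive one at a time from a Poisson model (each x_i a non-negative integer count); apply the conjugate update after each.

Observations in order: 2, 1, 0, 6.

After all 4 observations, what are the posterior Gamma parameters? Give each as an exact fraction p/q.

alpha=14, beta=15/2

obs 1: x=2 → posterior Gamma(7, 9/2)
obs 2: x=1 → posterior Gamma(8, 11/2)
obs 3: x=0 → posterior Gamma(8, 13/2)
obs 4: x=6 → posterior Gamma(14, 15/2)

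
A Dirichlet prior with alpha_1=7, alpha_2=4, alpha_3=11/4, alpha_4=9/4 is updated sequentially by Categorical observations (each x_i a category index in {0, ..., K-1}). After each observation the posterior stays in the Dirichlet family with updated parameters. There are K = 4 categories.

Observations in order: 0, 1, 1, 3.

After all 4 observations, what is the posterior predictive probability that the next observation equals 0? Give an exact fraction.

obs 1: x=0 → posterior Dirichlet(8, 4, 11/4, 9/4)
obs 2: x=1 → posterior Dirichlet(8, 5, 11/4, 9/4)
obs 3: x=1 → posterior Dirichlet(8, 6, 11/4, 9/4)
obs 4: x=3 → posterior Dirichlet(8, 6, 11/4, 13/4)

2/5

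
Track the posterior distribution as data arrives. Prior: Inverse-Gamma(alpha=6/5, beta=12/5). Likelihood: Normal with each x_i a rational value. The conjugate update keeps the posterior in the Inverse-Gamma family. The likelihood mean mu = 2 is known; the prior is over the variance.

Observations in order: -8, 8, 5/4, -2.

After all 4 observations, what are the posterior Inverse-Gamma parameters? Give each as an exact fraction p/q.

obs 1: x=-8 → posterior Inverse-Gamma(17/10, 262/5)
obs 2: x=8 → posterior Inverse-Gamma(11/5, 352/5)
obs 3: x=5/4 → posterior Inverse-Gamma(27/10, 11309/160)
obs 4: x=-2 → posterior Inverse-Gamma(16/5, 12589/160)

alpha=16/5, beta=12589/160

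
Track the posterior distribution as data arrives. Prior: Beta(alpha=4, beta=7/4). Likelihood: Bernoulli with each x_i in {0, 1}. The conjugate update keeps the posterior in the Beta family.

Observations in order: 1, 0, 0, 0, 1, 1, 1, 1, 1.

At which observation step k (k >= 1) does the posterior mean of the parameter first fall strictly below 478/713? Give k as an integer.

k = 2

obs 1: x=1 → posterior Beta(5, 7/4)
obs 2: x=0 → posterior Beta(5, 11/4)
obs 3: x=0 → posterior Beta(5, 15/4)
obs 4: x=0 → posterior Beta(5, 19/4)
obs 5: x=1 → posterior Beta(6, 19/4)
obs 6: x=1 → posterior Beta(7, 19/4)
obs 7: x=1 → posterior Beta(8, 19/4)
obs 8: x=1 → posterior Beta(9, 19/4)
obs 9: x=1 → posterior Beta(10, 19/4)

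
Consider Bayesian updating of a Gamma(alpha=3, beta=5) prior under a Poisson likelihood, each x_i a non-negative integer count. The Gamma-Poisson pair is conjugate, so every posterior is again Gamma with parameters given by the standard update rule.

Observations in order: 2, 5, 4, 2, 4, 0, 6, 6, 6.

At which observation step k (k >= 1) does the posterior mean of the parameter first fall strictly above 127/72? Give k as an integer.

k = 4

obs 1: x=2 → posterior Gamma(5, 6)
obs 2: x=5 → posterior Gamma(10, 7)
obs 3: x=4 → posterior Gamma(14, 8)
obs 4: x=2 → posterior Gamma(16, 9)
obs 5: x=4 → posterior Gamma(20, 10)
obs 6: x=0 → posterior Gamma(20, 11)
obs 7: x=6 → posterior Gamma(26, 12)
obs 8: x=6 → posterior Gamma(32, 13)
obs 9: x=6 → posterior Gamma(38, 14)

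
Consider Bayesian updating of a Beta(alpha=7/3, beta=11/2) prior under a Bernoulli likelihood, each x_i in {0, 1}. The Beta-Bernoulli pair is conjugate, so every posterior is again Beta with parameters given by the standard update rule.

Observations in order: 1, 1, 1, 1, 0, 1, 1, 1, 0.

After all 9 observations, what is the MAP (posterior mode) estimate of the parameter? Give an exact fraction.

obs 1: x=1 → posterior Beta(10/3, 11/2)
obs 2: x=1 → posterior Beta(13/3, 11/2)
obs 3: x=1 → posterior Beta(16/3, 11/2)
obs 4: x=1 → posterior Beta(19/3, 11/2)
obs 5: x=0 → posterior Beta(19/3, 13/2)
obs 6: x=1 → posterior Beta(22/3, 13/2)
obs 7: x=1 → posterior Beta(25/3, 13/2)
obs 8: x=1 → posterior Beta(28/3, 13/2)
obs 9: x=0 → posterior Beta(28/3, 15/2)

50/89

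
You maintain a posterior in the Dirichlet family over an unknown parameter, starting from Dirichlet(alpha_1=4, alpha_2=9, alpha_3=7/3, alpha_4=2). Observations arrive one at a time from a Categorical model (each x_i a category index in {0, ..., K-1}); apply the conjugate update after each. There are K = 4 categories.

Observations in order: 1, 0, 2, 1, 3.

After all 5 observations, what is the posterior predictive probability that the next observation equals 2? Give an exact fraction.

10/67

obs 1: x=1 → posterior Dirichlet(4, 10, 7/3, 2)
obs 2: x=0 → posterior Dirichlet(5, 10, 7/3, 2)
obs 3: x=2 → posterior Dirichlet(5, 10, 10/3, 2)
obs 4: x=1 → posterior Dirichlet(5, 11, 10/3, 2)
obs 5: x=3 → posterior Dirichlet(5, 11, 10/3, 3)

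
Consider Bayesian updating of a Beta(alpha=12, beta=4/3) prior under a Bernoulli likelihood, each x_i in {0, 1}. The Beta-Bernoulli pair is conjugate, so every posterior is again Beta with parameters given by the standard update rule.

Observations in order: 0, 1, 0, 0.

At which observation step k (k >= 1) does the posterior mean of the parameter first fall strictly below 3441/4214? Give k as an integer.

k = 3

obs 1: x=0 → posterior Beta(12, 7/3)
obs 2: x=1 → posterior Beta(13, 7/3)
obs 3: x=0 → posterior Beta(13, 10/3)
obs 4: x=0 → posterior Beta(13, 13/3)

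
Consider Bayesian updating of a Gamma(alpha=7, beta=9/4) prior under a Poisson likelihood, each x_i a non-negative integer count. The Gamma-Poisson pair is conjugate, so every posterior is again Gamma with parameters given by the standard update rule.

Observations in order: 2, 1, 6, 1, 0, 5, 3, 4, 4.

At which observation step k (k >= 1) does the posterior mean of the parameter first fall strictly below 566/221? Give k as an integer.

k = 2

obs 1: x=2 → posterior Gamma(9, 13/4)
obs 2: x=1 → posterior Gamma(10, 17/4)
obs 3: x=6 → posterior Gamma(16, 21/4)
obs 4: x=1 → posterior Gamma(17, 25/4)
obs 5: x=0 → posterior Gamma(17, 29/4)
obs 6: x=5 → posterior Gamma(22, 33/4)
obs 7: x=3 → posterior Gamma(25, 37/4)
obs 8: x=4 → posterior Gamma(29, 41/4)
obs 9: x=4 → posterior Gamma(33, 45/4)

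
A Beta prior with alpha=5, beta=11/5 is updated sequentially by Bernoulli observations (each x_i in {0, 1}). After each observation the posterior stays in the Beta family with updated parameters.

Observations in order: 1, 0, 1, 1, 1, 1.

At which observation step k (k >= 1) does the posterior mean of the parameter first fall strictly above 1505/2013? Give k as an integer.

obs 1: x=1 → posterior Beta(6, 11/5)
obs 2: x=0 → posterior Beta(6, 16/5)
obs 3: x=1 → posterior Beta(7, 16/5)
obs 4: x=1 → posterior Beta(8, 16/5)
obs 5: x=1 → posterior Beta(9, 16/5)
obs 6: x=1 → posterior Beta(10, 16/5)

k = 6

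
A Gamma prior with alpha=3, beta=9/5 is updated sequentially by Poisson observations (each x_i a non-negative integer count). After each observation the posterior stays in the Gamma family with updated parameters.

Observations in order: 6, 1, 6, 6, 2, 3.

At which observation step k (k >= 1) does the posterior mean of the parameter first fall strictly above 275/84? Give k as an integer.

obs 1: x=6 → posterior Gamma(9, 14/5)
obs 2: x=1 → posterior Gamma(10, 19/5)
obs 3: x=6 → posterior Gamma(16, 24/5)
obs 4: x=6 → posterior Gamma(22, 29/5)
obs 5: x=2 → posterior Gamma(24, 34/5)
obs 6: x=3 → posterior Gamma(27, 39/5)

k = 3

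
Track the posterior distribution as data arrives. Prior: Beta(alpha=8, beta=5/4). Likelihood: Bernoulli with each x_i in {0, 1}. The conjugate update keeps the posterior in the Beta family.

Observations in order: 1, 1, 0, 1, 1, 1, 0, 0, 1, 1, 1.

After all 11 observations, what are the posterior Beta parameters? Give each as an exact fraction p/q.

alpha=16, beta=17/4

obs 1: x=1 → posterior Beta(9, 5/4)
obs 2: x=1 → posterior Beta(10, 5/4)
obs 3: x=0 → posterior Beta(10, 9/4)
obs 4: x=1 → posterior Beta(11, 9/4)
obs 5: x=1 → posterior Beta(12, 9/4)
obs 6: x=1 → posterior Beta(13, 9/4)
obs 7: x=0 → posterior Beta(13, 13/4)
obs 8: x=0 → posterior Beta(13, 17/4)
obs 9: x=1 → posterior Beta(14, 17/4)
obs 10: x=1 → posterior Beta(15, 17/4)
obs 11: x=1 → posterior Beta(16, 17/4)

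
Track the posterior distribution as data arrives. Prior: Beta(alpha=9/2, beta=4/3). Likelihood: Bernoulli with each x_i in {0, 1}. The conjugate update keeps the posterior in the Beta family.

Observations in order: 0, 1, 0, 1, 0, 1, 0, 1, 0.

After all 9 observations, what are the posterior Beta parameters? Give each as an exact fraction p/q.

obs 1: x=0 → posterior Beta(9/2, 7/3)
obs 2: x=1 → posterior Beta(11/2, 7/3)
obs 3: x=0 → posterior Beta(11/2, 10/3)
obs 4: x=1 → posterior Beta(13/2, 10/3)
obs 5: x=0 → posterior Beta(13/2, 13/3)
obs 6: x=1 → posterior Beta(15/2, 13/3)
obs 7: x=0 → posterior Beta(15/2, 16/3)
obs 8: x=1 → posterior Beta(17/2, 16/3)
obs 9: x=0 → posterior Beta(17/2, 19/3)

alpha=17/2, beta=19/3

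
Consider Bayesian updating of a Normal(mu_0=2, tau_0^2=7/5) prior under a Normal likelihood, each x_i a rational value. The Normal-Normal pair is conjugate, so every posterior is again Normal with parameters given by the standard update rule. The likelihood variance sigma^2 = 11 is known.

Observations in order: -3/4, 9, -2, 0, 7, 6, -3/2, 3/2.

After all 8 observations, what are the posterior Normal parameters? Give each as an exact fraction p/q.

obs 1: x=-3/4 → posterior Normal(419/248, 77/62)
obs 2: x=9 → posterior Normal(671/276, 77/69)
obs 3: x=-2 → posterior Normal(615/304, 77/76)
obs 4: x=0 → posterior Normal(615/332, 77/83)
obs 5: x=7 → posterior Normal(811/360, 77/90)
obs 6: x=6 → posterior Normal(979/388, 77/97)
obs 7: x=-3/2 → posterior Normal(937/416, 77/104)
obs 8: x=3/2 → posterior Normal(979/444, 77/111)

mu_0=979/444, tau_0^2=77/111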